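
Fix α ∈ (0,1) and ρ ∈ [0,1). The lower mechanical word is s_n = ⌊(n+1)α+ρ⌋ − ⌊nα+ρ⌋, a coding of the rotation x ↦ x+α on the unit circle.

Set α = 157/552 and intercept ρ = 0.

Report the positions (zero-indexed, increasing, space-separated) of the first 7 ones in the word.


n=0: ⌊157/552⌋−⌊0/552⌋ = 0−0 = 0
n=1: ⌊314/552⌋−⌊157/552⌋ = 0−0 = 0
n=2: ⌊471/552⌋−⌊314/552⌋ = 0−0 = 0
n=3: ⌊628/552⌋−⌊471/552⌋ = 1−0 = 1  ← one
n=4: ⌊785/552⌋−⌊628/552⌋ = 1−1 = 0
n=5: ⌊942/552⌋−⌊785/552⌋ = 1−1 = 0
n=6: ⌊1099/552⌋−⌊942/552⌋ = 1−1 = 0
n=7: ⌊1256/552⌋−⌊1099/552⌋ = 2−1 = 1  ← one
n=8: ⌊1413/552⌋−⌊1256/552⌋ = 2−2 = 0
n=9: ⌊1570/552⌋−⌊1413/552⌋ = 2−2 = 0
n=10: ⌊1727/552⌋−⌊1570/552⌋ = 3−2 = 1  ← one
n=11: ⌊1884/552⌋−⌊1727/552⌋ = 3−3 = 0
n=12: ⌊2041/552⌋−⌊1884/552⌋ = 3−3 = 0
n=13: ⌊2198/552⌋−⌊2041/552⌋ = 3−3 = 0
n=14: ⌊2355/552⌋−⌊2198/552⌋ = 4−3 = 1  ← one
n=15: ⌊2512/552⌋−⌊2355/552⌋ = 4−4 = 0
n=16: ⌊2669/552⌋−⌊2512/552⌋ = 4−4 = 0
n=17: ⌊2826/552⌋−⌊2669/552⌋ = 5−4 = 1  ← one
n=18: ⌊2983/552⌋−⌊2826/552⌋ = 5−5 = 0
n=19: ⌊3140/552⌋−⌊2983/552⌋ = 5−5 = 0
n=20: ⌊3297/552⌋−⌊3140/552⌋ = 5−5 = 0
n=21: ⌊3454/552⌋−⌊3297/552⌋ = 6−5 = 1  ← one
n=22: ⌊3611/552⌋−⌊3454/552⌋ = 6−6 = 0
n=23: ⌊3768/552⌋−⌊3611/552⌋ = 6−6 = 0
n=24: ⌊3925/552⌋−⌊3768/552⌋ = 7−6 = 1  ← one
positions of the first 7 ones: 3 7 10 14 17 21 24

3 7 10 14 17 21 24


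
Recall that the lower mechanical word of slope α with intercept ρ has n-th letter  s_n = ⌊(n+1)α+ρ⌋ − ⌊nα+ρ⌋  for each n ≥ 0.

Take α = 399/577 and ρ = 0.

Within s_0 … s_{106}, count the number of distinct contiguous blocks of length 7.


8

t_n = ⌊(n·399)/577⌋ for n = 0 … 107:
  n=0…9: ⌊0/577⌋=0 ⌊399/577⌋=0 ⌊798/577⌋=1 ⌊1197/577⌋=2 ⌊1596/577⌋=2 ⌊1995/577⌋=3 ⌊2394/577⌋=4 ⌊2793/577⌋=4 ⌊3192/577⌋=5 ⌊3591/577⌋=6
  n=10…19: ⌊3990/577⌋=6 ⌊4389/577⌋=7 ⌊4788/577⌋=8 ⌊5187/577⌋=8 ⌊5586/577⌋=9 ⌊5985/577⌋=10 ⌊6384/577⌋=11 ⌊6783/577⌋=11 ⌊7182/577⌋=12 ⌊7581/577⌋=13
  n=20…29: ⌊7980/577⌋=13 ⌊8379/577⌋=14 ⌊8778/577⌋=15 ⌊9177/577⌋=15 ⌊9576/577⌋=16 ⌊9975/577⌋=17 ⌊10374/577⌋=17 ⌊10773/577⌋=18 ⌊11172/577⌋=19 ⌊11571/577⌋=20
  n=30…39: ⌊11970/577⌋=20 ⌊12369/577⌋=21 ⌊12768/577⌋=22 ⌊13167/577⌋=22 ⌊13566/577⌋=23 ⌊13965/577⌋=24 ⌊14364/577⌋=24 ⌊14763/577⌋=25 ⌊15162/577⌋=26 ⌊15561/577⌋=26
  n=40…49: ⌊15960/577⌋=27 ⌊16359/577⌋=28 ⌊16758/577⌋=29 ⌊17157/577⌋=29 ⌊17556/577⌋=30 ⌊17955/577⌋=31 ⌊18354/577⌋=31 ⌊18753/577⌋=32 ⌊19152/577⌋=33 ⌊19551/577⌋=33
  n=50…59: ⌊19950/577⌋=34 ⌊20349/577⌋=35 ⌊20748/577⌋=35 ⌊21147/577⌋=36 ⌊21546/577⌋=37 ⌊21945/577⌋=38 ⌊22344/577⌋=38 ⌊22743/577⌋=39 ⌊23142/577⌋=40 ⌊23541/577⌋=40
  n=60…69: ⌊23940/577⌋=41 ⌊24339/577⌋=42 ⌊24738/577⌋=42 ⌊25137/577⌋=43 ⌊25536/577⌋=44 ⌊25935/577⌋=44 ⌊26334/577⌋=45 ⌊26733/577⌋=46 ⌊27132/577⌋=47 ⌊27531/577⌋=47
  n=70…79: ⌊27930/577⌋=48 ⌊28329/577⌋=49 ⌊28728/577⌋=49 ⌊29127/577⌋=50 ⌊29526/577⌋=51 ⌊29925/577⌋=51 ⌊30324/577⌋=52 ⌊30723/577⌋=53 ⌊31122/577⌋=53 ⌊31521/577⌋=54
  n=80…89: ⌊31920/577⌋=55 ⌊32319/577⌋=56 ⌊32718/577⌋=56 ⌊33117/577⌋=57 ⌊33516/577⌋=58 ⌊33915/577⌋=58 ⌊34314/577⌋=59 ⌊34713/577⌋=60 ⌊35112/577⌋=60 ⌊35511/577⌋=61
  n=90…99: ⌊35910/577⌋=62 ⌊36309/577⌋=62 ⌊36708/577⌋=63 ⌊37107/577⌋=64 ⌊37506/577⌋=65 ⌊37905/577⌋=65 ⌊38304/577⌋=66 ⌊38703/577⌋=67 ⌊39102/577⌋=67 ⌊39501/577⌋=68
  n=100…107: ⌊39900/577⌋=69 ⌊40299/577⌋=69 ⌊40698/577⌋=70 ⌊41097/577⌋=71 ⌊41496/577⌋=71 ⌊41895/577⌋=72 ⌊42294/577⌋=73 ⌊42693/577⌋=73
s_n = t_(n+1) − t_n for n = 0 … 106 gives
prefix = 01101101101101110110110110111011011011011101101101101110110110110111011011011011101101101101110110110110110
slide a length-7 window over [0..6] … [100..106] (101 windows); first occurrence of each distinct factor:
  [  0..  6] 0110110
  [  1..  7] 1101101
  [  2..  8] 1011011
  [  9.. 15] 0110111
  [ 10.. 16] 1101110
  [ 11.. 17] 1011101
  [ 12.. 18] 0111011
  [ 13.. 19] 1110110
  (the other 93 windows repeat one of these)
distinct factors: {0110110, 0110111, 0111011, 1011011, 1011101, 1101101, 1101110, 1110110}
count = 8  (Sturmian bound for length 7 is 8)


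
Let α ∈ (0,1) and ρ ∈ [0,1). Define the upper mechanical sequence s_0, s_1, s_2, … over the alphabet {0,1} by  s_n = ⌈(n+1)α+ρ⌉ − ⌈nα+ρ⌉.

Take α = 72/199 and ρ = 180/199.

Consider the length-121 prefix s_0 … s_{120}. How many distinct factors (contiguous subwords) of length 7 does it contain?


8

t_n = ⌈(n·72+180)/199⌉ for n = 0 … 121:
  n=0…9: ⌈180/199⌉=1 ⌈252/199⌉=2 ⌈324/199⌉=2 ⌈396/199⌉=2 ⌈468/199⌉=3 ⌈540/199⌉=3 ⌈612/199⌉=4 ⌈684/199⌉=4 ⌈756/199⌉=4 ⌈828/199⌉=5
  n=10…19: ⌈900/199⌉=5 ⌈972/199⌉=5 ⌈1044/199⌉=6 ⌈1116/199⌉=6 ⌈1188/199⌉=6 ⌈1260/199⌉=7 ⌈1332/199⌉=7 ⌈1404/199⌉=8 ⌈1476/199⌉=8 ⌈1548/199⌉=8
  n=20…29: ⌈1620/199⌉=9 ⌈1692/199⌉=9 ⌈1764/199⌉=9 ⌈1836/199⌉=10 ⌈1908/199⌉=10 ⌈1980/199⌉=10 ⌈2052/199⌉=11 ⌈2124/199⌉=11 ⌈2196/199⌉=12 ⌈2268/199⌉=12
  n=30…39: ⌈2340/199⌉=12 ⌈2412/199⌉=13 ⌈2484/199⌉=13 ⌈2556/199⌉=13 ⌈2628/199⌉=14 ⌈2700/199⌉=14 ⌈2772/199⌉=14 ⌈2844/199⌉=15 ⌈2916/199⌉=15 ⌈2988/199⌉=16
  n=40…49: ⌈3060/199⌉=16 ⌈3132/199⌉=16 ⌈3204/199⌉=17 ⌈3276/199⌉=17 ⌈3348/199⌉=17 ⌈3420/199⌉=18 ⌈3492/199⌉=18 ⌈3564/199⌉=18 ⌈3636/199⌉=19 ⌈3708/199⌉=19
  n=50…59: ⌈3780/199⌉=19 ⌈3852/199⌉=20 ⌈3924/199⌉=20 ⌈3996/199⌉=21 ⌈4068/199⌉=21 ⌈4140/199⌉=21 ⌈4212/199⌉=22 ⌈4284/199⌉=22 ⌈4356/199⌉=22 ⌈4428/199⌉=23
  n=60…69: ⌈4500/199⌉=23 ⌈4572/199⌉=23 ⌈4644/199⌉=24 ⌈4716/199⌉=24 ⌈4788/199⌉=25 ⌈4860/199⌉=25 ⌈4932/199⌉=25 ⌈5004/199⌉=26 ⌈5076/199⌉=26 ⌈5148/199⌉=26
  n=70…79: ⌈5220/199⌉=27 ⌈5292/199⌉=27 ⌈5364/199⌉=27 ⌈5436/199⌉=28 ⌈5508/199⌉=28 ⌈5580/199⌉=29 ⌈5652/199⌉=29 ⌈5724/199⌉=29 ⌈5796/199⌉=30 ⌈5868/199⌉=30
  n=80…89: ⌈5940/199⌉=30 ⌈6012/199⌉=31 ⌈6084/199⌉=31 ⌈6156/199⌉=31 ⌈6228/199⌉=32 ⌈6300/199⌉=32 ⌈6372/199⌉=33 ⌈6444/199⌉=33 ⌈6516/199⌉=33 ⌈6588/199⌉=34
  n=90…99: ⌈6660/199⌉=34 ⌈6732/199⌉=34 ⌈6804/199⌉=35 ⌈6876/199⌉=35 ⌈6948/199⌉=35 ⌈7020/199⌉=36 ⌈7092/199⌉=36 ⌈7164/199⌉=36 ⌈7236/199⌉=37 ⌈7308/199⌉=37
  n=100…109: ⌈7380/199⌉=38 ⌈7452/199⌉=38 ⌈7524/199⌉=38 ⌈7596/199⌉=39 ⌈7668/199⌉=39 ⌈7740/199⌉=39 ⌈7812/199⌉=40 ⌈7884/199⌉=40 ⌈7956/199⌉=40 ⌈8028/199⌉=41
  n=110…119: ⌈8100/199⌉=41 ⌈8172/199⌉=42 ⌈8244/199⌉=42 ⌈8316/199⌉=42 ⌈8388/199⌉=43 ⌈8460/199⌉=43 ⌈8532/199⌉=43 ⌈8604/199⌉=44 ⌈8676/199⌉=44 ⌈8748/199⌉=44
  n=120…121: ⌈8820/199⌉=45 ⌈8892/199⌉=45
s_n = t_(n+1) − t_n for n = 0 … 120 gives
prefix = 1001010010010010100100100101001001001010010010010010100100100101001001001010010010010100100100100101001001001010010010010
slide a length-7 window over [0..6] … [114..120] (115 windows); first occurrence of each distinct factor:
  [  0..  6] 1001010
  [  1..  7] 0010100
  [  2..  8] 0101001
  [  3..  9] 1010010
  [  4.. 10] 0100100
  [  5.. 11] 1001001
  [  6.. 12] 0010010
  [ 10.. 16] 0100101
  (the other 107 windows repeat one of these)
distinct factors: {0010010, 0010100, 0100100, 0100101, 0101001, 1001001, 1001010, 1010010}
count = 8  (Sturmian bound for length 7 is 8)


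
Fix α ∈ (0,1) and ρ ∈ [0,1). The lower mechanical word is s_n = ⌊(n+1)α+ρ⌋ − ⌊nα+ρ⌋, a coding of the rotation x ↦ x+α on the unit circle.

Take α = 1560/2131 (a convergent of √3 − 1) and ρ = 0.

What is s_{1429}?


0

(n+1)α + ρ = (1430·1560) / 2131 = 2230800/2131
nα + ρ     = (1429·1560) / 2131 = 2229240/2131
⌊2230800/2131⌋ = 1046,  ⌊2229240/2131⌋ = 1046
s_{1429} = 1046 − 1046 = 0


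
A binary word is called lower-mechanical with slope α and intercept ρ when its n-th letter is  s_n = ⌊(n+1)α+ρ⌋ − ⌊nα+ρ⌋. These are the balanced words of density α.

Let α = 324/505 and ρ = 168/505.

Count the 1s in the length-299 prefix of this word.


#1s = Σ_{n=0}^{298} s_n = Σ_{n=0}^{298} (⌊(n+1)α+ρ⌋ − ⌊nα+ρ⌋)
the sum telescopes: every ⌊nα+ρ⌋ with 0 < n < 299 appears once with + and once with −, leaving ⌊299α+ρ⌋ − ⌊0·α+ρ⌋
299α + ρ = (299·324 + 168) / 505 = 97044/505
ρ = 168/505
⌊97044/505⌋ = 192,  ⌊168/505⌋ = 0
#1s = 192 − 0 = 192

192


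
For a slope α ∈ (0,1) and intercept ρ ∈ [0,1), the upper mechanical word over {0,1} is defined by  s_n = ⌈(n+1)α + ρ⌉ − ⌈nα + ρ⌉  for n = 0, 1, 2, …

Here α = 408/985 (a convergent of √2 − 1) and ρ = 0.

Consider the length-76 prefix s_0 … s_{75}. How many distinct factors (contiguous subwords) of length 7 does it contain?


t_n = ⌈(n·408)/985⌉ for n = 0 … 76:
  n=0…9: ⌈0/985⌉=0 ⌈408/985⌉=1 ⌈816/985⌉=1 ⌈1224/985⌉=2 ⌈1632/985⌉=2 ⌈2040/985⌉=3 ⌈2448/985⌉=3 ⌈2856/985⌉=3 ⌈3264/985⌉=4 ⌈3672/985⌉=4
  n=10…19: ⌈4080/985⌉=5 ⌈4488/985⌉=5 ⌈4896/985⌉=5 ⌈5304/985⌉=6 ⌈5712/985⌉=6 ⌈6120/985⌉=7 ⌈6528/985⌉=7 ⌈6936/985⌉=8 ⌈7344/985⌉=8 ⌈7752/985⌉=8
  n=20…29: ⌈8160/985⌉=9 ⌈8568/985⌉=9 ⌈8976/985⌉=10 ⌈9384/985⌉=10 ⌈9792/985⌉=10 ⌈10200/985⌉=11 ⌈10608/985⌉=11 ⌈11016/985⌉=12 ⌈11424/985⌉=12 ⌈11832/985⌉=13
  n=30…39: ⌈12240/985⌉=13 ⌈12648/985⌉=13 ⌈13056/985⌉=14 ⌈13464/985⌉=14 ⌈13872/985⌉=15 ⌈14280/985⌉=15 ⌈14688/985⌉=15 ⌈15096/985⌉=16 ⌈15504/985⌉=16 ⌈15912/985⌉=17
  n=40…49: ⌈16320/985⌉=17 ⌈16728/985⌉=17 ⌈17136/985⌉=18 ⌈17544/985⌉=18 ⌈17952/985⌉=19 ⌈18360/985⌉=19 ⌈18768/985⌉=20 ⌈19176/985⌉=20 ⌈19584/985⌉=20 ⌈19992/985⌉=21
  n=50…59: ⌈20400/985⌉=21 ⌈20808/985⌉=22 ⌈21216/985⌉=22 ⌈21624/985⌉=22 ⌈22032/985⌉=23 ⌈22440/985⌉=23 ⌈22848/985⌉=24 ⌈23256/985⌉=24 ⌈23664/985⌉=25 ⌈24072/985⌉=25
  n=60…69: ⌈24480/985⌉=25 ⌈24888/985⌉=26 ⌈25296/985⌉=26 ⌈25704/985⌉=27 ⌈26112/985⌉=27 ⌈26520/985⌉=27 ⌈26928/985⌉=28 ⌈27336/985⌉=28 ⌈27744/985⌉=29 ⌈28152/985⌉=29
  n=70…76: ⌈28560/985⌉=29 ⌈28968/985⌉=30 ⌈29376/985⌉=30 ⌈29784/985⌉=31 ⌈30192/985⌉=31 ⌈30600/985⌉=32 ⌈31008/985⌉=32
s_n = t_(n+1) − t_n for n = 0 … 75 gives
prefix = 1010100101001010100101001010100101001010010101001010010101001010010100101010
slide a length-7 window over [0..6] … [69..75] (70 windows); first occurrence of each distinct factor:
  [  0..  6] 1010100
  [  1..  7] 0101001
  [  2..  8] 1010010
  [  3..  9] 0100101
  [  4.. 10] 1001010
  [  5.. 11] 0010100
  [ 10.. 16] 0010101
  [ 11.. 17] 0101010
  (the other 62 windows repeat one of these)
distinct factors: {0010100, 0010101, 0100101, 0101001, 0101010, 1001010, 1010010, 1010100}
count = 8  (Sturmian bound for length 7 is 8)

8


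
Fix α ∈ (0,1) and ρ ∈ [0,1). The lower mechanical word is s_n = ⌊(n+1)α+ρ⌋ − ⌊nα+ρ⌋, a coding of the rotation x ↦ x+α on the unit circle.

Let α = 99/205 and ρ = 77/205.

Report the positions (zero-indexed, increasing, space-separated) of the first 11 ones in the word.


n=0: ⌊176/205⌋−⌊77/205⌋ = 0−0 = 0
n=1: ⌊275/205⌋−⌊176/205⌋ = 1−0 = 1  ← one
n=2: ⌊374/205⌋−⌊275/205⌋ = 1−1 = 0
n=3: ⌊473/205⌋−⌊374/205⌋ = 2−1 = 1  ← one
n=4: ⌊572/205⌋−⌊473/205⌋ = 2−2 = 0
n=5: ⌊671/205⌋−⌊572/205⌋ = 3−2 = 1  ← one
n=6: ⌊770/205⌋−⌊671/205⌋ = 3−3 = 0
n=7: ⌊869/205⌋−⌊770/205⌋ = 4−3 = 1  ← one
n=8: ⌊968/205⌋−⌊869/205⌋ = 4−4 = 0
n=9: ⌊1067/205⌋−⌊968/205⌋ = 5−4 = 1  ← one
n=10: ⌊1166/205⌋−⌊1067/205⌋ = 5−5 = 0
n=11: ⌊1265/205⌋−⌊1166/205⌋ = 6−5 = 1  ← one
n=12: ⌊1364/205⌋−⌊1265/205⌋ = 6−6 = 0
n=13: ⌊1463/205⌋−⌊1364/205⌋ = 7−6 = 1  ← one
n=14: ⌊1562/205⌋−⌊1463/205⌋ = 7−7 = 0
n=15: ⌊1661/205⌋−⌊1562/205⌋ = 8−7 = 1  ← one
n=16: ⌊1760/205⌋−⌊1661/205⌋ = 8−8 = 0
n=17: ⌊1859/205⌋−⌊1760/205⌋ = 9−8 = 1  ← one
n=18: ⌊1958/205⌋−⌊1859/205⌋ = 9−9 = 0
n=19: ⌊2057/205⌋−⌊1958/205⌋ = 10−9 = 1  ← one
n=20: ⌊2156/205⌋−⌊2057/205⌋ = 10−10 = 0
n=21: ⌊2255/205⌋−⌊2156/205⌋ = 11−10 = 1  ← one
positions of the first 11 ones: 1 3 5 7 9 11 13 15 17 19 21

1 3 5 7 9 11 13 15 17 19 21


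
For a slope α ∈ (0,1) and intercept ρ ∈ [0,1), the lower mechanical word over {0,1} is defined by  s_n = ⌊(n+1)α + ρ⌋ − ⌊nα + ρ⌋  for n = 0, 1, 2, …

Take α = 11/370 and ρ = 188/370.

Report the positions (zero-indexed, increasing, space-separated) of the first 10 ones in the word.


16 50 83 117 151 184 218 251 285 319

n=0: ⌊199/370⌋−⌊188/370⌋ = 0−0 = 0
n=1: ⌊210/370⌋−⌊199/370⌋ = 0−0 = 0
  …
n=16: ⌊375/370⌋−⌊364/370⌋ = 1−0 = 1  ← one
n=17: ⌊386/370⌋−⌊375/370⌋ = 1−1 = 0
n=18: ⌊397/370⌋−⌊386/370⌋ = 1−1 = 0
  …
n=50: ⌊749/370⌋−⌊738/370⌋ = 2−1 = 1  ← one
n=51: ⌊760/370⌋−⌊749/370⌋ = 2−2 = 0
n=52: ⌊771/370⌋−⌊760/370⌋ = 2−2 = 0
  …
n=83: ⌊1112/370⌋−⌊1101/370⌋ = 3−2 = 1  ← one
n=84: ⌊1123/370⌋−⌊1112/370⌋ = 3−3 = 0
n=85: ⌊1134/370⌋−⌊1123/370⌋ = 3−3 = 0
  …
n=117: ⌊1486/370⌋−⌊1475/370⌋ = 4−3 = 1  ← one
n=118: ⌊1497/370⌋−⌊1486/370⌋ = 4−4 = 0
n=119: ⌊1508/370⌋−⌊1497/370⌋ = 4−4 = 0
  …
n=151: ⌊1860/370⌋−⌊1849/370⌋ = 5−4 = 1  ← one
n=152: ⌊1871/370⌋−⌊1860/370⌋ = 5−5 = 0
n=153: ⌊1882/370⌋−⌊1871/370⌋ = 5−5 = 0
  …
n=184: ⌊2223/370⌋−⌊2212/370⌋ = 6−5 = 1  ← one
n=185: ⌊2234/370⌋−⌊2223/370⌋ = 6−6 = 0
n=186: ⌊2245/370⌋−⌊2234/370⌋ = 6−6 = 0
  …
n=218: ⌊2597/370⌋−⌊2586/370⌋ = 7−6 = 1  ← one
n=219: ⌊2608/370⌋−⌊2597/370⌋ = 7−7 = 0
n=220: ⌊2619/370⌋−⌊2608/370⌋ = 7−7 = 0
  …
n=251: ⌊2960/370⌋−⌊2949/370⌋ = 8−7 = 1  ← one
n=252: ⌊2971/370⌋−⌊2960/370⌋ = 8−8 = 0
n=253: ⌊2982/370⌋−⌊2971/370⌋ = 8−8 = 0
  …
n=285: ⌊3334/370⌋−⌊3323/370⌋ = 9−8 = 1  ← one
n=286: ⌊3345/370⌋−⌊3334/370⌋ = 9−9 = 0
n=287: ⌊3356/370⌋−⌊3345/370⌋ = 9−9 = 0
  …
n=319: ⌊3708/370⌋−⌊3697/370⌋ = 10−9 = 1  ← one
positions of the first 10 ones: 16 50 83 117 151 184 218 251 285 319


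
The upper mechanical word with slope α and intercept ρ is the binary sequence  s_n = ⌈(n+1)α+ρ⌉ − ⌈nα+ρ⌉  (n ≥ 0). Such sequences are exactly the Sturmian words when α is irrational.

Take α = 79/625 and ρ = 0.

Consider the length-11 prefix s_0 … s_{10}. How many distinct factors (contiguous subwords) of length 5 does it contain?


t_n = ⌈(n·79)/625⌉ for n = 0 … 11:
  n=0…9: ⌈0/625⌉=0 ⌈79/625⌉=1 ⌈158/625⌉=1 ⌈237/625⌉=1 ⌈316/625⌉=1 ⌈395/625⌉=1 ⌈474/625⌉=1 ⌈553/625⌉=1 ⌈632/625⌉=2 ⌈711/625⌉=2
  n=10…11: ⌈790/625⌉=2 ⌈869/625⌉=2
s_n = t_(n+1) − t_n for n = 0 … 10 gives
prefix = 10000001000
slide a length-5 window over [0..4] … [6..10] (7 windows); first occurrence of each distinct factor:
  [  0..  4] 10000
  [  1..  5] 00000
  [  3..  7] 00001
  [  4..  8] 00010
  [  5..  9] 00100
  [  6.. 10] 01000
  (the other 1 window repeats one of these)
distinct factors: {00000, 00001, 00010, 00100, 01000, 10000}
count = 6  (Sturmian bound for length 5 is 6)

6


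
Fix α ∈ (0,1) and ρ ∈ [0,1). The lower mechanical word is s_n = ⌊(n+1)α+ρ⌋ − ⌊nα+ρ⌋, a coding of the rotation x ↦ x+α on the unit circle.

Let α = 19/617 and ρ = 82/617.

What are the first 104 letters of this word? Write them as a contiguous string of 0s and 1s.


n=0: ⌊(1·19+82)/617⌋ − ⌊(0·19+82)/617⌋ = ⌊101/617⌋ − ⌊82/617⌋ = 0 − 0 = 0
n=1: ⌊(2·19+82)/617⌋ − ⌊(1·19+82)/617⌋ = ⌊120/617⌋ − ⌊101/617⌋ = 0 − 0 = 0
n=2: ⌊(3·19+82)/617⌋ − ⌊(2·19+82)/617⌋ = ⌊139/617⌋ − ⌊120/617⌋ = 0 − 0 = 0
n=3: ⌊(4·19+82)/617⌋ − ⌊(3·19+82)/617⌋ = ⌊158/617⌋ − ⌊139/617⌋ = 0 − 0 = 0
n=4: ⌊(5·19+82)/617⌋ − ⌊(4·19+82)/617⌋ = ⌊177/617⌋ − ⌊158/617⌋ = 0 − 0 = 0
n=5: ⌊(6·19+82)/617⌋ − ⌊(5·19+82)/617⌋ = ⌊196/617⌋ − ⌊177/617⌋ = 0 − 0 = 0
n=6: ⌊(7·19+82)/617⌋ − ⌊(6·19+82)/617⌋ = ⌊215/617⌋ − ⌊196/617⌋ = 0 − 0 = 0
n=7: ⌊(8·19+82)/617⌋ − ⌊(7·19+82)/617⌋ = ⌊234/617⌋ − ⌊215/617⌋ = 0 − 0 = 0
n=8: ⌊(9·19+82)/617⌋ − ⌊(8·19+82)/617⌋ = ⌊253/617⌋ − ⌊234/617⌋ = 0 − 0 = 0
n=9: ⌊(10·19+82)/617⌋ − ⌊(9·19+82)/617⌋ = ⌊272/617⌋ − ⌊253/617⌋ = 0 − 0 = 0
n=10: ⌊(11·19+82)/617⌋ − ⌊(10·19+82)/617⌋ = ⌊291/617⌋ − ⌊272/617⌋ = 0 − 0 = 0
n=11: ⌊(12·19+82)/617⌋ − ⌊(11·19+82)/617⌋ = ⌊310/617⌋ − ⌊291/617⌋ = 0 − 0 = 0
n=12: ⌊(13·19+82)/617⌋ − ⌊(12·19+82)/617⌋ = ⌊329/617⌋ − ⌊310/617⌋ = 0 − 0 = 0
n=13: ⌊(14·19+82)/617⌋ − ⌊(13·19+82)/617⌋ = ⌊348/617⌋ − ⌊329/617⌋ = 0 − 0 = 0
n=14: ⌊(15·19+82)/617⌋ − ⌊(14·19+82)/617⌋ = ⌊367/617⌋ − ⌊348/617⌋ = 0 − 0 = 0
n=15: ⌊(16·19+82)/617⌋ − ⌊(15·19+82)/617⌋ = ⌊386/617⌋ − ⌊367/617⌋ = 0 − 0 = 0
n=16: ⌊(17·19+82)/617⌋ − ⌊(16·19+82)/617⌋ = ⌊405/617⌋ − ⌊386/617⌋ = 0 − 0 = 0
n=17: ⌊(18·19+82)/617⌋ − ⌊(17·19+82)/617⌋ = ⌊424/617⌋ − ⌊405/617⌋ = 0 − 0 = 0
n=18: ⌊(19·19+82)/617⌋ − ⌊(18·19+82)/617⌋ = ⌊443/617⌋ − ⌊424/617⌋ = 0 − 0 = 0
n=19: ⌊(20·19+82)/617⌋ − ⌊(19·19+82)/617⌋ = ⌊462/617⌋ − ⌊443/617⌋ = 0 − 0 = 0
n=20: ⌊(21·19+82)/617⌋ − ⌊(20·19+82)/617⌋ = ⌊481/617⌋ − ⌊462/617⌋ = 0 − 0 = 0
n=21: ⌊(22·19+82)/617⌋ − ⌊(21·19+82)/617⌋ = ⌊500/617⌋ − ⌊481/617⌋ = 0 − 0 = 0
n=22: ⌊(23·19+82)/617⌋ − ⌊(22·19+82)/617⌋ = ⌊519/617⌋ − ⌊500/617⌋ = 0 − 0 = 0
n=23: ⌊(24·19+82)/617⌋ − ⌊(23·19+82)/617⌋ = ⌊538/617⌋ − ⌊519/617⌋ = 0 − 0 = 0
n=24: ⌊(25·19+82)/617⌋ − ⌊(24·19+82)/617⌋ = ⌊557/617⌋ − ⌊538/617⌋ = 0 − 0 = 0
n=25: ⌊(26·19+82)/617⌋ − ⌊(25·19+82)/617⌋ = ⌊576/617⌋ − ⌊557/617⌋ = 0 − 0 = 0
n=26: ⌊(27·19+82)/617⌋ − ⌊(26·19+82)/617⌋ = ⌊595/617⌋ − ⌊576/617⌋ = 0 − 0 = 0
n=27: ⌊(28·19+82)/617⌋ − ⌊(27·19+82)/617⌋ = ⌊614/617⌋ − ⌊595/617⌋ = 0 − 0 = 0
n=28: ⌊(29·19+82)/617⌋ − ⌊(28·19+82)/617⌋ = ⌊633/617⌋ − ⌊614/617⌋ = 1 − 0 = 1
n=29: ⌊(30·19+82)/617⌋ − ⌊(29·19+82)/617⌋ = ⌊652/617⌋ − ⌊633/617⌋ = 1 − 1 = 0
n=30: ⌊(31·19+82)/617⌋ − ⌊(30·19+82)/617⌋ = ⌊671/617⌋ − ⌊652/617⌋ = 1 − 1 = 0
n=31: ⌊(32·19+82)/617⌋ − ⌊(31·19+82)/617⌋ = ⌊690/617⌋ − ⌊671/617⌋ = 1 − 1 = 0
n=32: ⌊(33·19+82)/617⌋ − ⌊(32·19+82)/617⌋ = ⌊709/617⌋ − ⌊690/617⌋ = 1 − 1 = 0
n=33: ⌊(34·19+82)/617⌋ − ⌊(33·19+82)/617⌋ = ⌊728/617⌋ − ⌊709/617⌋ = 1 − 1 = 0
n=34: ⌊(35·19+82)/617⌋ − ⌊(34·19+82)/617⌋ = ⌊747/617⌋ − ⌊728/617⌋ = 1 − 1 = 0
n=35: ⌊(36·19+82)/617⌋ − ⌊(35·19+82)/617⌋ = ⌊766/617⌋ − ⌊747/617⌋ = 1 − 1 = 0
n=36: ⌊(37·19+82)/617⌋ − ⌊(36·19+82)/617⌋ = ⌊785/617⌋ − ⌊766/617⌋ = 1 − 1 = 0
n=37: ⌊(38·19+82)/617⌋ − ⌊(37·19+82)/617⌋ = ⌊804/617⌋ − ⌊785/617⌋ = 1 − 1 = 0
n=38: ⌊(39·19+82)/617⌋ − ⌊(38·19+82)/617⌋ = ⌊823/617⌋ − ⌊804/617⌋ = 1 − 1 = 0
n=39: ⌊(40·19+82)/617⌋ − ⌊(39·19+82)/617⌋ = ⌊842/617⌋ − ⌊823/617⌋ = 1 − 1 = 0
n=40: ⌊(41·19+82)/617⌋ − ⌊(40·19+82)/617⌋ = ⌊861/617⌋ − ⌊842/617⌋ = 1 − 1 = 0
n=41: ⌊(42·19+82)/617⌋ − ⌊(41·19+82)/617⌋ = ⌊880/617⌋ − ⌊861/617⌋ = 1 − 1 = 0
n=42: ⌊(43·19+82)/617⌋ − ⌊(42·19+82)/617⌋ = ⌊899/617⌋ − ⌊880/617⌋ = 1 − 1 = 0
n=43: ⌊(44·19+82)/617⌋ − ⌊(43·19+82)/617⌋ = ⌊918/617⌋ − ⌊899/617⌋ = 1 − 1 = 0
n=44: ⌊(45·19+82)/617⌋ − ⌊(44·19+82)/617⌋ = ⌊937/617⌋ − ⌊918/617⌋ = 1 − 1 = 0
n=45: ⌊(46·19+82)/617⌋ − ⌊(45·19+82)/617⌋ = ⌊956/617⌋ − ⌊937/617⌋ = 1 − 1 = 0
n=46: ⌊(47·19+82)/617⌋ − ⌊(46·19+82)/617⌋ = ⌊975/617⌋ − ⌊956/617⌋ = 1 − 1 = 0
n=47: ⌊(48·19+82)/617⌋ − ⌊(47·19+82)/617⌋ = ⌊994/617⌋ − ⌊975/617⌋ = 1 − 1 = 0
n=48: ⌊(49·19+82)/617⌋ − ⌊(48·19+82)/617⌋ = ⌊1013/617⌋ − ⌊994/617⌋ = 1 − 1 = 0
n=49: ⌊(50·19+82)/617⌋ − ⌊(49·19+82)/617⌋ = ⌊1032/617⌋ − ⌊1013/617⌋ = 1 − 1 = 0
n=50: ⌊(51·19+82)/617⌋ − ⌊(50·19+82)/617⌋ = ⌊1051/617⌋ − ⌊1032/617⌋ = 1 − 1 = 0
n=51: ⌊(52·19+82)/617⌋ − ⌊(51·19+82)/617⌋ = ⌊1070/617⌋ − ⌊1051/617⌋ = 1 − 1 = 0
n=52: ⌊(53·19+82)/617⌋ − ⌊(52·19+82)/617⌋ = ⌊1089/617⌋ − ⌊1070/617⌋ = 1 − 1 = 0
n=53: ⌊(54·19+82)/617⌋ − ⌊(53·19+82)/617⌋ = ⌊1108/617⌋ − ⌊1089/617⌋ = 1 − 1 = 0
n=54: ⌊(55·19+82)/617⌋ − ⌊(54·19+82)/617⌋ = ⌊1127/617⌋ − ⌊1108/617⌋ = 1 − 1 = 0
n=55: ⌊(56·19+82)/617⌋ − ⌊(55·19+82)/617⌋ = ⌊1146/617⌋ − ⌊1127/617⌋ = 1 − 1 = 0
n=56: ⌊(57·19+82)/617⌋ − ⌊(56·19+82)/617⌋ = ⌊1165/617⌋ − ⌊1146/617⌋ = 1 − 1 = 0
n=57: ⌊(58·19+82)/617⌋ − ⌊(57·19+82)/617⌋ = ⌊1184/617⌋ − ⌊1165/617⌋ = 1 − 1 = 0
n=58: ⌊(59·19+82)/617⌋ − ⌊(58·19+82)/617⌋ = ⌊1203/617⌋ − ⌊1184/617⌋ = 1 − 1 = 0
n=59: ⌊(60·19+82)/617⌋ − ⌊(59·19+82)/617⌋ = ⌊1222/617⌋ − ⌊1203/617⌋ = 1 − 1 = 0
n=60: ⌊(61·19+82)/617⌋ − ⌊(60·19+82)/617⌋ = ⌊1241/617⌋ − ⌊1222/617⌋ = 2 − 1 = 1
n=61: ⌊(62·19+82)/617⌋ − ⌊(61·19+82)/617⌋ = ⌊1260/617⌋ − ⌊1241/617⌋ = 2 − 2 = 0
n=62: ⌊(63·19+82)/617⌋ − ⌊(62·19+82)/617⌋ = ⌊1279/617⌋ − ⌊1260/617⌋ = 2 − 2 = 0
n=63: ⌊(64·19+82)/617⌋ − ⌊(63·19+82)/617⌋ = ⌊1298/617⌋ − ⌊1279/617⌋ = 2 − 2 = 0
n=64: ⌊(65·19+82)/617⌋ − ⌊(64·19+82)/617⌋ = ⌊1317/617⌋ − ⌊1298/617⌋ = 2 − 2 = 0
n=65: ⌊(66·19+82)/617⌋ − ⌊(65·19+82)/617⌋ = ⌊1336/617⌋ − ⌊1317/617⌋ = 2 − 2 = 0
n=66: ⌊(67·19+82)/617⌋ − ⌊(66·19+82)/617⌋ = ⌊1355/617⌋ − ⌊1336/617⌋ = 2 − 2 = 0
n=67: ⌊(68·19+82)/617⌋ − ⌊(67·19+82)/617⌋ = ⌊1374/617⌋ − ⌊1355/617⌋ = 2 − 2 = 0
n=68: ⌊(69·19+82)/617⌋ − ⌊(68·19+82)/617⌋ = ⌊1393/617⌋ − ⌊1374/617⌋ = 2 − 2 = 0
n=69: ⌊(70·19+82)/617⌋ − ⌊(69·19+82)/617⌋ = ⌊1412/617⌋ − ⌊1393/617⌋ = 2 − 2 = 0
n=70: ⌊(71·19+82)/617⌋ − ⌊(70·19+82)/617⌋ = ⌊1431/617⌋ − ⌊1412/617⌋ = 2 − 2 = 0
n=71: ⌊(72·19+82)/617⌋ − ⌊(71·19+82)/617⌋ = ⌊1450/617⌋ − ⌊1431/617⌋ = 2 − 2 = 0
n=72: ⌊(73·19+82)/617⌋ − ⌊(72·19+82)/617⌋ = ⌊1469/617⌋ − ⌊1450/617⌋ = 2 − 2 = 0
n=73: ⌊(74·19+82)/617⌋ − ⌊(73·19+82)/617⌋ = ⌊1488/617⌋ − ⌊1469/617⌋ = 2 − 2 = 0
n=74: ⌊(75·19+82)/617⌋ − ⌊(74·19+82)/617⌋ = ⌊1507/617⌋ − ⌊1488/617⌋ = 2 − 2 = 0
n=75: ⌊(76·19+82)/617⌋ − ⌊(75·19+82)/617⌋ = ⌊1526/617⌋ − ⌊1507/617⌋ = 2 − 2 = 0
n=76: ⌊(77·19+82)/617⌋ − ⌊(76·19+82)/617⌋ = ⌊1545/617⌋ − ⌊1526/617⌋ = 2 − 2 = 0
n=77: ⌊(78·19+82)/617⌋ − ⌊(77·19+82)/617⌋ = ⌊1564/617⌋ − ⌊1545/617⌋ = 2 − 2 = 0
n=78: ⌊(79·19+82)/617⌋ − ⌊(78·19+82)/617⌋ = ⌊1583/617⌋ − ⌊1564/617⌋ = 2 − 2 = 0
n=79: ⌊(80·19+82)/617⌋ − ⌊(79·19+82)/617⌋ = ⌊1602/617⌋ − ⌊1583/617⌋ = 2 − 2 = 0
n=80: ⌊(81·19+82)/617⌋ − ⌊(80·19+82)/617⌋ = ⌊1621/617⌋ − ⌊1602/617⌋ = 2 − 2 = 0
n=81: ⌊(82·19+82)/617⌋ − ⌊(81·19+82)/617⌋ = ⌊1640/617⌋ − ⌊1621/617⌋ = 2 − 2 = 0
n=82: ⌊(83·19+82)/617⌋ − ⌊(82·19+82)/617⌋ = ⌊1659/617⌋ − ⌊1640/617⌋ = 2 − 2 = 0
n=83: ⌊(84·19+82)/617⌋ − ⌊(83·19+82)/617⌋ = ⌊1678/617⌋ − ⌊1659/617⌋ = 2 − 2 = 0
n=84: ⌊(85·19+82)/617⌋ − ⌊(84·19+82)/617⌋ = ⌊1697/617⌋ − ⌊1678/617⌋ = 2 − 2 = 0
n=85: ⌊(86·19+82)/617⌋ − ⌊(85·19+82)/617⌋ = ⌊1716/617⌋ − ⌊1697/617⌋ = 2 − 2 = 0
n=86: ⌊(87·19+82)/617⌋ − ⌊(86·19+82)/617⌋ = ⌊1735/617⌋ − ⌊1716/617⌋ = 2 − 2 = 0
n=87: ⌊(88·19+82)/617⌋ − ⌊(87·19+82)/617⌋ = ⌊1754/617⌋ − ⌊1735/617⌋ = 2 − 2 = 0
n=88: ⌊(89·19+82)/617⌋ − ⌊(88·19+82)/617⌋ = ⌊1773/617⌋ − ⌊1754/617⌋ = 2 − 2 = 0
n=89: ⌊(90·19+82)/617⌋ − ⌊(89·19+82)/617⌋ = ⌊1792/617⌋ − ⌊1773/617⌋ = 2 − 2 = 0
n=90: ⌊(91·19+82)/617⌋ − ⌊(90·19+82)/617⌋ = ⌊1811/617⌋ − ⌊1792/617⌋ = 2 − 2 = 0
n=91: ⌊(92·19+82)/617⌋ − ⌊(91·19+82)/617⌋ = ⌊1830/617⌋ − ⌊1811/617⌋ = 2 − 2 = 0
n=92: ⌊(93·19+82)/617⌋ − ⌊(92·19+82)/617⌋ = ⌊1849/617⌋ − ⌊1830/617⌋ = 2 − 2 = 0
n=93: ⌊(94·19+82)/617⌋ − ⌊(93·19+82)/617⌋ = ⌊1868/617⌋ − ⌊1849/617⌋ = 3 − 2 = 1
n=94: ⌊(95·19+82)/617⌋ − ⌊(94·19+82)/617⌋ = ⌊1887/617⌋ − ⌊1868/617⌋ = 3 − 3 = 0
n=95: ⌊(96·19+82)/617⌋ − ⌊(95·19+82)/617⌋ = ⌊1906/617⌋ − ⌊1887/617⌋ = 3 − 3 = 0
n=96: ⌊(97·19+82)/617⌋ − ⌊(96·19+82)/617⌋ = ⌊1925/617⌋ − ⌊1906/617⌋ = 3 − 3 = 0
n=97: ⌊(98·19+82)/617⌋ − ⌊(97·19+82)/617⌋ = ⌊1944/617⌋ − ⌊1925/617⌋ = 3 − 3 = 0
n=98: ⌊(99·19+82)/617⌋ − ⌊(98·19+82)/617⌋ = ⌊1963/617⌋ − ⌊1944/617⌋ = 3 − 3 = 0
n=99: ⌊(100·19+82)/617⌋ − ⌊(99·19+82)/617⌋ = ⌊1982/617⌋ − ⌊1963/617⌋ = 3 − 3 = 0
n=100: ⌊(101·19+82)/617⌋ − ⌊(100·19+82)/617⌋ = ⌊2001/617⌋ − ⌊1982/617⌋ = 3 − 3 = 0
n=101: ⌊(102·19+82)/617⌋ − ⌊(101·19+82)/617⌋ = ⌊2020/617⌋ − ⌊2001/617⌋ = 3 − 3 = 0
n=102: ⌊(103·19+82)/617⌋ − ⌊(102·19+82)/617⌋ = ⌊2039/617⌋ − ⌊2020/617⌋ = 3 − 3 = 0
n=103: ⌊(104·19+82)/617⌋ − ⌊(103·19+82)/617⌋ = ⌊2058/617⌋ − ⌊2039/617⌋ = 3 − 3 = 0

00000000000000000000000000001000000000000000000000000000000010000000000000000000000000000000010000000000


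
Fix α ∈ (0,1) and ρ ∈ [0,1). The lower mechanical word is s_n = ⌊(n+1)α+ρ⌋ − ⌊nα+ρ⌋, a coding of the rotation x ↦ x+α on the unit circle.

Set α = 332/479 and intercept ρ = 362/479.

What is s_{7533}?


(n+1)α + ρ = (7534·332 + 362) / 479 = 2501650/479
nα + ρ     = (7533·332 + 362) / 479 = 2501318/479
⌊2501650/479⌋ = 5222,  ⌊2501318/479⌋ = 5221
s_{7533} = 5222 − 5221 = 1

1


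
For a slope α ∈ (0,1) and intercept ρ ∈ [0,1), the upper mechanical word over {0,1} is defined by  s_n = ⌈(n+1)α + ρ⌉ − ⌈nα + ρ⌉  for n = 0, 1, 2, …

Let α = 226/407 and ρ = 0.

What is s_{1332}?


1

(n+1)α + ρ = (1333·226) / 407 = 301258/407
nα + ρ     = (1332·226) / 407 = 301032/407
⌈301258/407⌉ = 741,  ⌈301032/407⌉ = 740
s_{1332} = 741 − 740 = 1


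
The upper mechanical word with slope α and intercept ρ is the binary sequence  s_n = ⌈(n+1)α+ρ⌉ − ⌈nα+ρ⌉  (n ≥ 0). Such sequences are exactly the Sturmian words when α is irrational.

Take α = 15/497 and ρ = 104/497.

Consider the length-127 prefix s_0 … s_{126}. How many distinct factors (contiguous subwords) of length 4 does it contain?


5

t_n = ⌈(n·15+104)/497⌉ for n = 0 … 127:
  n=0…9: ⌈104/497⌉=1 ⌈119/497⌉=1 ⌈134/497⌉=1 ⌈149/497⌉=1 ⌈164/497⌉=1 ⌈179/497⌉=1 ⌈194/497⌉=1 ⌈209/497⌉=1 ⌈224/497⌉=1 ⌈239/497⌉=1
  n=10…19: ⌈254/497⌉=1 ⌈269/497⌉=1 ⌈284/497⌉=1 ⌈299/497⌉=1 ⌈314/497⌉=1 ⌈329/497⌉=1 ⌈344/497⌉=1 ⌈359/497⌉=1 ⌈374/497⌉=1 ⌈389/497⌉=1
  n=20…29: ⌈404/497⌉=1 ⌈419/497⌉=1 ⌈434/497⌉=1 ⌈449/497⌉=1 ⌈464/497⌉=1 ⌈479/497⌉=1 ⌈494/497⌉=1 ⌈509/497⌉=2 ⌈524/497⌉=2 ⌈539/497⌉=2
  n=30…39: ⌈554/497⌉=2 ⌈569/497⌉=2 ⌈584/497⌉=2 ⌈599/497⌉=2 ⌈614/497⌉=2 ⌈629/497⌉=2 ⌈644/497⌉=2 ⌈659/497⌉=2 ⌈674/497⌉=2 ⌈689/497⌉=2
  n=40…49: ⌈704/497⌉=2 ⌈719/497⌉=2 ⌈734/497⌉=2 ⌈749/497⌉=2 ⌈764/497⌉=2 ⌈779/497⌉=2 ⌈794/497⌉=2 ⌈809/497⌉=2 ⌈824/497⌉=2 ⌈839/497⌉=2
  n=50…59: ⌈854/497⌉=2 ⌈869/497⌉=2 ⌈884/497⌉=2 ⌈899/497⌉=2 ⌈914/497⌉=2 ⌈929/497⌉=2 ⌈944/497⌉=2 ⌈959/497⌉=2 ⌈974/497⌉=2 ⌈989/497⌉=2
  n=60…69: ⌈1004/497⌉=3 ⌈1019/497⌉=3 ⌈1034/497⌉=3 ⌈1049/497⌉=3 ⌈1064/497⌉=3 ⌈1079/497⌉=3 ⌈1094/497⌉=3 ⌈1109/497⌉=3 ⌈1124/497⌉=3 ⌈1139/497⌉=3
  n=70…79: ⌈1154/497⌉=3 ⌈1169/497⌉=3 ⌈1184/497⌉=3 ⌈1199/497⌉=3 ⌈1214/497⌉=3 ⌈1229/497⌉=3 ⌈1244/497⌉=3 ⌈1259/497⌉=3 ⌈1274/497⌉=3 ⌈1289/497⌉=3
  n=80…89: ⌈1304/497⌉=3 ⌈1319/497⌉=3 ⌈1334/497⌉=3 ⌈1349/497⌉=3 ⌈1364/497⌉=3 ⌈1379/497⌉=3 ⌈1394/497⌉=3 ⌈1409/497⌉=3 ⌈1424/497⌉=3 ⌈1439/497⌉=3
  n=90…99: ⌈1454/497⌉=3 ⌈1469/497⌉=3 ⌈1484/497⌉=3 ⌈1499/497⌉=4 ⌈1514/497⌉=4 ⌈1529/497⌉=4 ⌈1544/497⌉=4 ⌈1559/497⌉=4 ⌈1574/497⌉=4 ⌈1589/497⌉=4
  n=100…109: ⌈1604/497⌉=4 ⌈1619/497⌉=4 ⌈1634/497⌉=4 ⌈1649/497⌉=4 ⌈1664/497⌉=4 ⌈1679/497⌉=4 ⌈1694/497⌉=4 ⌈1709/497⌉=4 ⌈1724/497⌉=4 ⌈1739/497⌉=4
  n=110…119: ⌈1754/497⌉=4 ⌈1769/497⌉=4 ⌈1784/497⌉=4 ⌈1799/497⌉=4 ⌈1814/497⌉=4 ⌈1829/497⌉=4 ⌈1844/497⌉=4 ⌈1859/497⌉=4 ⌈1874/497⌉=4 ⌈1889/497⌉=4
  n=120…127: ⌈1904/497⌉=4 ⌈1919/497⌉=4 ⌈1934/497⌉=4 ⌈1949/497⌉=4 ⌈1964/497⌉=4 ⌈1979/497⌉=4 ⌈1994/497⌉=5 ⌈2009/497⌉=5
s_n = t_(n+1) − t_n for n = 0 … 126 gives
prefix = 0000000000000000000000000010000000000000000000000000000000010000000000000000000000000000000010000000000000000000000000000000010
slide a length-4 window over [0..3] … [123..126] (124 windows); first occurrence of each distinct factor:
  [  0..  3] 0000
  [ 23.. 26] 0001
  [ 24.. 27] 0010
  [ 25.. 28] 0100
  [ 26.. 29] 1000
  (the other 119 windows repeat one of these)
distinct factors: {0000, 0001, 0010, 0100, 1000}
count = 5  (Sturmian bound for length 4 is 5)


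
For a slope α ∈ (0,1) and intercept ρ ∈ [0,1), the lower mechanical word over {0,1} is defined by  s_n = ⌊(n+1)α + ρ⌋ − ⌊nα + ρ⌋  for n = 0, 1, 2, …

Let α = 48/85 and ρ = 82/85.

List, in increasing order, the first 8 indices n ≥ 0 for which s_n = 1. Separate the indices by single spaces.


0 1 3 5 7 8 10 12

n=0: ⌊130/85⌋−⌊82/85⌋ = 1−0 = 1  ← one
n=1: ⌊178/85⌋−⌊130/85⌋ = 2−1 = 1  ← one
n=2: ⌊226/85⌋−⌊178/85⌋ = 2−2 = 0
n=3: ⌊274/85⌋−⌊226/85⌋ = 3−2 = 1  ← one
n=4: ⌊322/85⌋−⌊274/85⌋ = 3−3 = 0
n=5: ⌊370/85⌋−⌊322/85⌋ = 4−3 = 1  ← one
n=6: ⌊418/85⌋−⌊370/85⌋ = 4−4 = 0
n=7: ⌊466/85⌋−⌊418/85⌋ = 5−4 = 1  ← one
n=8: ⌊514/85⌋−⌊466/85⌋ = 6−5 = 1  ← one
n=9: ⌊562/85⌋−⌊514/85⌋ = 6−6 = 0
n=10: ⌊610/85⌋−⌊562/85⌋ = 7−6 = 1  ← one
n=11: ⌊658/85⌋−⌊610/85⌋ = 7−7 = 0
n=12: ⌊706/85⌋−⌊658/85⌋ = 8−7 = 1  ← one
positions of the first 8 ones: 0 1 3 5 7 8 10 12


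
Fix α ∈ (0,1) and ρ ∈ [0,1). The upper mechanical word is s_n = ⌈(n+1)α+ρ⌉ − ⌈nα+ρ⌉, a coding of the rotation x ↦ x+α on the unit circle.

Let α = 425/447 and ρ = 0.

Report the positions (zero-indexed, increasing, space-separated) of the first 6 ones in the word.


0 1 2 3 4 5

n=0: ⌈425/447⌉−⌈0/447⌉ = 1−0 = 1  ← one
n=1: ⌈850/447⌉−⌈425/447⌉ = 2−1 = 1  ← one
n=2: ⌈1275/447⌉−⌈850/447⌉ = 3−2 = 1  ← one
n=3: ⌈1700/447⌉−⌈1275/447⌉ = 4−3 = 1  ← one
n=4: ⌈2125/447⌉−⌈1700/447⌉ = 5−4 = 1  ← one
n=5: ⌈2550/447⌉−⌈2125/447⌉ = 6−5 = 1  ← one
positions of the first 6 ones: 0 1 2 3 4 5


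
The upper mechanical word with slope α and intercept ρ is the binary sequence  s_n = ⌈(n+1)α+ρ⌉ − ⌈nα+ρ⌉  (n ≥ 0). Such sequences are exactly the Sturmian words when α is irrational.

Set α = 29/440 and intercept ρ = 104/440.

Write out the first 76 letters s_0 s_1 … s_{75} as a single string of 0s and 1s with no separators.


n=0: ⌈(1·29+104)/440⌉ − ⌈(0·29+104)/440⌉ = ⌈133/440⌉ − ⌈104/440⌉ = 1 − 1 = 0
n=1: ⌈(2·29+104)/440⌉ − ⌈(1·29+104)/440⌉ = ⌈162/440⌉ − ⌈133/440⌉ = 1 − 1 = 0
n=2: ⌈(3·29+104)/440⌉ − ⌈(2·29+104)/440⌉ = ⌈191/440⌉ − ⌈162/440⌉ = 1 − 1 = 0
n=3: ⌈(4·29+104)/440⌉ − ⌈(3·29+104)/440⌉ = ⌈220/440⌉ − ⌈191/440⌉ = 1 − 1 = 0
n=4: ⌈(5·29+104)/440⌉ − ⌈(4·29+104)/440⌉ = ⌈249/440⌉ − ⌈220/440⌉ = 1 − 1 = 0
n=5: ⌈(6·29+104)/440⌉ − ⌈(5·29+104)/440⌉ = ⌈278/440⌉ − ⌈249/440⌉ = 1 − 1 = 0
n=6: ⌈(7·29+104)/440⌉ − ⌈(6·29+104)/440⌉ = ⌈307/440⌉ − ⌈278/440⌉ = 1 − 1 = 0
n=7: ⌈(8·29+104)/440⌉ − ⌈(7·29+104)/440⌉ = ⌈336/440⌉ − ⌈307/440⌉ = 1 − 1 = 0
n=8: ⌈(9·29+104)/440⌉ − ⌈(8·29+104)/440⌉ = ⌈365/440⌉ − ⌈336/440⌉ = 1 − 1 = 0
n=9: ⌈(10·29+104)/440⌉ − ⌈(9·29+104)/440⌉ = ⌈394/440⌉ − ⌈365/440⌉ = 1 − 1 = 0
n=10: ⌈(11·29+104)/440⌉ − ⌈(10·29+104)/440⌉ = ⌈423/440⌉ − ⌈394/440⌉ = 1 − 1 = 0
n=11: ⌈(12·29+104)/440⌉ − ⌈(11·29+104)/440⌉ = ⌈452/440⌉ − ⌈423/440⌉ = 2 − 1 = 1
n=12: ⌈(13·29+104)/440⌉ − ⌈(12·29+104)/440⌉ = ⌈481/440⌉ − ⌈452/440⌉ = 2 − 2 = 0
n=13: ⌈(14·29+104)/440⌉ − ⌈(13·29+104)/440⌉ = ⌈510/440⌉ − ⌈481/440⌉ = 2 − 2 = 0
n=14: ⌈(15·29+104)/440⌉ − ⌈(14·29+104)/440⌉ = ⌈539/440⌉ − ⌈510/440⌉ = 2 − 2 = 0
n=15: ⌈(16·29+104)/440⌉ − ⌈(15·29+104)/440⌉ = ⌈568/440⌉ − ⌈539/440⌉ = 2 − 2 = 0
n=16: ⌈(17·29+104)/440⌉ − ⌈(16·29+104)/440⌉ = ⌈597/440⌉ − ⌈568/440⌉ = 2 − 2 = 0
n=17: ⌈(18·29+104)/440⌉ − ⌈(17·29+104)/440⌉ = ⌈626/440⌉ − ⌈597/440⌉ = 2 − 2 = 0
n=18: ⌈(19·29+104)/440⌉ − ⌈(18·29+104)/440⌉ = ⌈655/440⌉ − ⌈626/440⌉ = 2 − 2 = 0
n=19: ⌈(20·29+104)/440⌉ − ⌈(19·29+104)/440⌉ = ⌈684/440⌉ − ⌈655/440⌉ = 2 − 2 = 0
n=20: ⌈(21·29+104)/440⌉ − ⌈(20·29+104)/440⌉ = ⌈713/440⌉ − ⌈684/440⌉ = 2 − 2 = 0
n=21: ⌈(22·29+104)/440⌉ − ⌈(21·29+104)/440⌉ = ⌈742/440⌉ − ⌈713/440⌉ = 2 − 2 = 0
n=22: ⌈(23·29+104)/440⌉ − ⌈(22·29+104)/440⌉ = ⌈771/440⌉ − ⌈742/440⌉ = 2 − 2 = 0
n=23: ⌈(24·29+104)/440⌉ − ⌈(23·29+104)/440⌉ = ⌈800/440⌉ − ⌈771/440⌉ = 2 − 2 = 0
n=24: ⌈(25·29+104)/440⌉ − ⌈(24·29+104)/440⌉ = ⌈829/440⌉ − ⌈800/440⌉ = 2 − 2 = 0
n=25: ⌈(26·29+104)/440⌉ − ⌈(25·29+104)/440⌉ = ⌈858/440⌉ − ⌈829/440⌉ = 2 − 2 = 0
n=26: ⌈(27·29+104)/440⌉ − ⌈(26·29+104)/440⌉ = ⌈887/440⌉ − ⌈858/440⌉ = 3 − 2 = 1
n=27: ⌈(28·29+104)/440⌉ − ⌈(27·29+104)/440⌉ = ⌈916/440⌉ − ⌈887/440⌉ = 3 − 3 = 0
n=28: ⌈(29·29+104)/440⌉ − ⌈(28·29+104)/440⌉ = ⌈945/440⌉ − ⌈916/440⌉ = 3 − 3 = 0
n=29: ⌈(30·29+104)/440⌉ − ⌈(29·29+104)/440⌉ = ⌈974/440⌉ − ⌈945/440⌉ = 3 − 3 = 0
n=30: ⌈(31·29+104)/440⌉ − ⌈(30·29+104)/440⌉ = ⌈1003/440⌉ − ⌈974/440⌉ = 3 − 3 = 0
n=31: ⌈(32·29+104)/440⌉ − ⌈(31·29+104)/440⌉ = ⌈1032/440⌉ − ⌈1003/440⌉ = 3 − 3 = 0
n=32: ⌈(33·29+104)/440⌉ − ⌈(32·29+104)/440⌉ = ⌈1061/440⌉ − ⌈1032/440⌉ = 3 − 3 = 0
n=33: ⌈(34·29+104)/440⌉ − ⌈(33·29+104)/440⌉ = ⌈1090/440⌉ − ⌈1061/440⌉ = 3 − 3 = 0
n=34: ⌈(35·29+104)/440⌉ − ⌈(34·29+104)/440⌉ = ⌈1119/440⌉ − ⌈1090/440⌉ = 3 − 3 = 0
n=35: ⌈(36·29+104)/440⌉ − ⌈(35·29+104)/440⌉ = ⌈1148/440⌉ − ⌈1119/440⌉ = 3 − 3 = 0
n=36: ⌈(37·29+104)/440⌉ − ⌈(36·29+104)/440⌉ = ⌈1177/440⌉ − ⌈1148/440⌉ = 3 − 3 = 0
n=37: ⌈(38·29+104)/440⌉ − ⌈(37·29+104)/440⌉ = ⌈1206/440⌉ − ⌈1177/440⌉ = 3 − 3 = 0
n=38: ⌈(39·29+104)/440⌉ − ⌈(38·29+104)/440⌉ = ⌈1235/440⌉ − ⌈1206/440⌉ = 3 − 3 = 0
n=39: ⌈(40·29+104)/440⌉ − ⌈(39·29+104)/440⌉ = ⌈1264/440⌉ − ⌈1235/440⌉ = 3 − 3 = 0
n=40: ⌈(41·29+104)/440⌉ − ⌈(40·29+104)/440⌉ = ⌈1293/440⌉ − ⌈1264/440⌉ = 3 − 3 = 0
n=41: ⌈(42·29+104)/440⌉ − ⌈(41·29+104)/440⌉ = ⌈1322/440⌉ − ⌈1293/440⌉ = 4 − 3 = 1
n=42: ⌈(43·29+104)/440⌉ − ⌈(42·29+104)/440⌉ = ⌈1351/440⌉ − ⌈1322/440⌉ = 4 − 4 = 0
n=43: ⌈(44·29+104)/440⌉ − ⌈(43·29+104)/440⌉ = ⌈1380/440⌉ − ⌈1351/440⌉ = 4 − 4 = 0
n=44: ⌈(45·29+104)/440⌉ − ⌈(44·29+104)/440⌉ = ⌈1409/440⌉ − ⌈1380/440⌉ = 4 − 4 = 0
n=45: ⌈(46·29+104)/440⌉ − ⌈(45·29+104)/440⌉ = ⌈1438/440⌉ − ⌈1409/440⌉ = 4 − 4 = 0
n=46: ⌈(47·29+104)/440⌉ − ⌈(46·29+104)/440⌉ = ⌈1467/440⌉ − ⌈1438/440⌉ = 4 − 4 = 0
n=47: ⌈(48·29+104)/440⌉ − ⌈(47·29+104)/440⌉ = ⌈1496/440⌉ − ⌈1467/440⌉ = 4 − 4 = 0
n=48: ⌈(49·29+104)/440⌉ − ⌈(48·29+104)/440⌉ = ⌈1525/440⌉ − ⌈1496/440⌉ = 4 − 4 = 0
n=49: ⌈(50·29+104)/440⌉ − ⌈(49·29+104)/440⌉ = ⌈1554/440⌉ − ⌈1525/440⌉ = 4 − 4 = 0
n=50: ⌈(51·29+104)/440⌉ − ⌈(50·29+104)/440⌉ = ⌈1583/440⌉ − ⌈1554/440⌉ = 4 − 4 = 0
n=51: ⌈(52·29+104)/440⌉ − ⌈(51·29+104)/440⌉ = ⌈1612/440⌉ − ⌈1583/440⌉ = 4 − 4 = 0
n=52: ⌈(53·29+104)/440⌉ − ⌈(52·29+104)/440⌉ = ⌈1641/440⌉ − ⌈1612/440⌉ = 4 − 4 = 0
n=53: ⌈(54·29+104)/440⌉ − ⌈(53·29+104)/440⌉ = ⌈1670/440⌉ − ⌈1641/440⌉ = 4 − 4 = 0
n=54: ⌈(55·29+104)/440⌉ − ⌈(54·29+104)/440⌉ = ⌈1699/440⌉ − ⌈1670/440⌉ = 4 − 4 = 0
n=55: ⌈(56·29+104)/440⌉ − ⌈(55·29+104)/440⌉ = ⌈1728/440⌉ − ⌈1699/440⌉ = 4 − 4 = 0
n=56: ⌈(57·29+104)/440⌉ − ⌈(56·29+104)/440⌉ = ⌈1757/440⌉ − ⌈1728/440⌉ = 4 − 4 = 0
n=57: ⌈(58·29+104)/440⌉ − ⌈(57·29+104)/440⌉ = ⌈1786/440⌉ − ⌈1757/440⌉ = 5 − 4 = 1
n=58: ⌈(59·29+104)/440⌉ − ⌈(58·29+104)/440⌉ = ⌈1815/440⌉ − ⌈1786/440⌉ = 5 − 5 = 0
n=59: ⌈(60·29+104)/440⌉ − ⌈(59·29+104)/440⌉ = ⌈1844/440⌉ − ⌈1815/440⌉ = 5 − 5 = 0
n=60: ⌈(61·29+104)/440⌉ − ⌈(60·29+104)/440⌉ = ⌈1873/440⌉ − ⌈1844/440⌉ = 5 − 5 = 0
n=61: ⌈(62·29+104)/440⌉ − ⌈(61·29+104)/440⌉ = ⌈1902/440⌉ − ⌈1873/440⌉ = 5 − 5 = 0
n=62: ⌈(63·29+104)/440⌉ − ⌈(62·29+104)/440⌉ = ⌈1931/440⌉ − ⌈1902/440⌉ = 5 − 5 = 0
n=63: ⌈(64·29+104)/440⌉ − ⌈(63·29+104)/440⌉ = ⌈1960/440⌉ − ⌈1931/440⌉ = 5 − 5 = 0
n=64: ⌈(65·29+104)/440⌉ − ⌈(64·29+104)/440⌉ = ⌈1989/440⌉ − ⌈1960/440⌉ = 5 − 5 = 0
n=65: ⌈(66·29+104)/440⌉ − ⌈(65·29+104)/440⌉ = ⌈2018/440⌉ − ⌈1989/440⌉ = 5 − 5 = 0
n=66: ⌈(67·29+104)/440⌉ − ⌈(66·29+104)/440⌉ = ⌈2047/440⌉ − ⌈2018/440⌉ = 5 − 5 = 0
n=67: ⌈(68·29+104)/440⌉ − ⌈(67·29+104)/440⌉ = ⌈2076/440⌉ − ⌈2047/440⌉ = 5 − 5 = 0
n=68: ⌈(69·29+104)/440⌉ − ⌈(68·29+104)/440⌉ = ⌈2105/440⌉ − ⌈2076/440⌉ = 5 − 5 = 0
n=69: ⌈(70·29+104)/440⌉ − ⌈(69·29+104)/440⌉ = ⌈2134/440⌉ − ⌈2105/440⌉ = 5 − 5 = 0
n=70: ⌈(71·29+104)/440⌉ − ⌈(70·29+104)/440⌉ = ⌈2163/440⌉ − ⌈2134/440⌉ = 5 − 5 = 0
n=71: ⌈(72·29+104)/440⌉ − ⌈(71·29+104)/440⌉ = ⌈2192/440⌉ − ⌈2163/440⌉ = 5 − 5 = 0
n=72: ⌈(73·29+104)/440⌉ − ⌈(72·29+104)/440⌉ = ⌈2221/440⌉ − ⌈2192/440⌉ = 6 − 5 = 1
n=73: ⌈(74·29+104)/440⌉ − ⌈(73·29+104)/440⌉ = ⌈2250/440⌉ − ⌈2221/440⌉ = 6 − 6 = 0
n=74: ⌈(75·29+104)/440⌉ − ⌈(74·29+104)/440⌉ = ⌈2279/440⌉ − ⌈2250/440⌉ = 6 − 6 = 0
n=75: ⌈(76·29+104)/440⌉ − ⌈(75·29+104)/440⌉ = ⌈2308/440⌉ − ⌈2279/440⌉ = 6 − 6 = 0

0000000000010000000000000010000000000000010000000000000001000000000000001000
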